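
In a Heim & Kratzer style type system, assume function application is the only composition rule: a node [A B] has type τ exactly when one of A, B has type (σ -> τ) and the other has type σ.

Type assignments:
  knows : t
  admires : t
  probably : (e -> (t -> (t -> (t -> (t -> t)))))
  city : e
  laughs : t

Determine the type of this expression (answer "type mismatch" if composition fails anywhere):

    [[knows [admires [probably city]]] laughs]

(t -> t)

At [probably city], probably : (e -> (t -> (t -> (t -> (t -> t))))) takes city : e, giving (t -> (t -> (t -> (t -> t)))).
At [admires [probably city]], [probably city] : (t -> (t -> (t -> (t -> t)))) takes admires : t, giving (t -> (t -> (t -> t))).
At [knows [admires [probably city]]], [admires [probably city]] : (t -> (t -> (t -> t))) takes knows : t, giving (t -> (t -> t)).
At [[knows [admires [probably city]]] laughs], [knows [admires [probably city]]] : (t -> (t -> t)) takes laughs : t, giving (t -> t).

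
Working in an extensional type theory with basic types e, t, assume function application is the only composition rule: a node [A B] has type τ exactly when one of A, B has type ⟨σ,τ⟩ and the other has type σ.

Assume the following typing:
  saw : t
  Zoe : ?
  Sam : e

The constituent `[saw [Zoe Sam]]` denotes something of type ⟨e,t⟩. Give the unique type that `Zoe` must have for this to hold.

For [saw [Zoe Sam]] to have type ⟨e,t⟩ with saw of type t, [Zoe Sam] must be the function: [Zoe Sam] : ⟨t,⟨e,t⟩⟩.
For [Zoe Sam] to have type ⟨t,⟨e,t⟩⟩ with Sam of type e, Zoe must be the function: Zoe : ⟨e,⟨t,⟨e,t⟩⟩⟩.

⟨e,⟨t,⟨e,t⟩⟩⟩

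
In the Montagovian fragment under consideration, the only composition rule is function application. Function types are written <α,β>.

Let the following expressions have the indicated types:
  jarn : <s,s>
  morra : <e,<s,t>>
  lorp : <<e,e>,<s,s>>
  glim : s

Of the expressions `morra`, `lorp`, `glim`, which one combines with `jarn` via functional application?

morra : <e,<s,t>> — jarn needs s; morra needs e; neither fits.
lorp : <<e,e>,<s,s>> — jarn needs s; lorp needs <e,e>; neither fits.
glim — combines: jarn : <s,s> takes glim : s as argument, giving s.

glim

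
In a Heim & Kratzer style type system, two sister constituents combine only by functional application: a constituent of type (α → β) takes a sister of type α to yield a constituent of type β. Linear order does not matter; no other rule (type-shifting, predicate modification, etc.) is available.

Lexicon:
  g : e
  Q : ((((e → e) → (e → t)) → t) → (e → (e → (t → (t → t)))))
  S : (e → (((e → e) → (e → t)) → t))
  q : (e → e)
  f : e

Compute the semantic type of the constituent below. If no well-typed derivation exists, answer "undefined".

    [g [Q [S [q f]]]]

(e → (t → (t → t)))

[q f]: q is (e → e), f is e; result e.
[S [q f]]: S is (e → (((e → e) → (e → t)) → t)), [q f] is e; result (((e → e) → (e → t)) → t).
[Q [S [q f]]]: Q is ((((e → e) → (e → t)) → t) → (e → (e → (t → (t → t))))), [S [q f]] is (((e → e) → (e → t)) → t); result (e → (e → (t → (t → t)))).
[g [Q [S [q f]]]]: [Q [S [q f]]] is (e → (e → (t → (t → t)))), g is e; result (e → (t → (t → t))).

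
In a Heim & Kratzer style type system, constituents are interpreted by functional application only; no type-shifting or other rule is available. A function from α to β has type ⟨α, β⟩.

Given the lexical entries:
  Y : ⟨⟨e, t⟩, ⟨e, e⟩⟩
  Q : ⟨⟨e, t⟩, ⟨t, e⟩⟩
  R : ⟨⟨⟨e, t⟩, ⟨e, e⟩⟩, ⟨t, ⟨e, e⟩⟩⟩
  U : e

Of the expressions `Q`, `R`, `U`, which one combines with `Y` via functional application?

Q : ⟨⟨e, t⟩, ⟨t, e⟩⟩ — Y needs ⟨e, t⟩; Q needs ⟨e, t⟩; neither fits.
R — combines: R : ⟨⟨⟨e, t⟩, ⟨e, e⟩⟩, ⟨t, ⟨e, e⟩⟩⟩ takes Y : ⟨⟨e, t⟩, ⟨e, e⟩⟩ as argument, giving ⟨t, ⟨e, e⟩⟩.
U : e — Y needs ⟨e, t⟩; U needs nothing (atomic); neither fits.

R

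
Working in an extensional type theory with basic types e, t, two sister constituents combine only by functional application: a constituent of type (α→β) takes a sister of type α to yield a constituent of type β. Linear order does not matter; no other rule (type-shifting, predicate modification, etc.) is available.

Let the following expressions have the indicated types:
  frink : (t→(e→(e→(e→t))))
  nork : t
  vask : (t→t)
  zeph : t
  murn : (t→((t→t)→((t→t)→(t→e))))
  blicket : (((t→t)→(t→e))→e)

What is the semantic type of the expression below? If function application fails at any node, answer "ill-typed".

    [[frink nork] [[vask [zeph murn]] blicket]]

[frink nork] — frink of type (t→(e→(e→(e→t)))) combines with nork of type t: type (e→(e→(e→t))).
[zeph murn] — murn of type (t→((t→t)→((t→t)→(t→e)))) combines with zeph of type t: type ((t→t)→((t→t)→(t→e))).
[vask [zeph murn]] — [zeph murn] of type ((t→t)→((t→t)→(t→e))) combines with vask of type (t→t): type ((t→t)→(t→e)).
[[vask [zeph murn]] blicket] — blicket of type (((t→t)→(t→e))→e) combines with [vask [zeph murn]] of type ((t→t)→(t→e)): type e.
[[frink nork] [[vask [zeph murn]] blicket]] — [frink nork] of type (e→(e→(e→t))) combines with [[vask [zeph murn]] blicket] of type e: type (e→(e→t)).

(e→(e→t))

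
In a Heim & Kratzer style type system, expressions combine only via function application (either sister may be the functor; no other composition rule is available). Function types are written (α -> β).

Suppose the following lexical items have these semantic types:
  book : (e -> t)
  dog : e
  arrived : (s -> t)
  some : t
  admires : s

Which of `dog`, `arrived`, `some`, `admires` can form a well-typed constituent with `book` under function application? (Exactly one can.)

dog

dog — combines: book : (e -> t) takes dog : e as argument, giving t.
arrived : (s -> t) — neither side's domain matches the other.
some : t — neither side's domain matches the other.
admires : s — neither side's domain matches the other.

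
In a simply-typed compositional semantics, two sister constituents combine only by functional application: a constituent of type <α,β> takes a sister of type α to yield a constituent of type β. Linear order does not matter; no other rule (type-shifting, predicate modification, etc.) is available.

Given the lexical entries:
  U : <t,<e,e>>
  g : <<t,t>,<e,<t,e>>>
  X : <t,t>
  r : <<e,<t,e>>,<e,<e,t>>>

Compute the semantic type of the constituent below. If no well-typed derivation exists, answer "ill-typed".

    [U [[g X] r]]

ill-typed

At [g X], g : <<t,t>,<e,<t,e>>> takes X : <t,t>, giving <e,<t,e>>.
At [[g X] r], r : <<e,<t,e>>,<e,<e,t>>> takes [g X] : <e,<t,e>>, giving <e,<e,t>>.
[U [[g X] r]]: <t,<e,e>> with <e,<e,t>> — neither is a function whose domain matches the other; composition fails here.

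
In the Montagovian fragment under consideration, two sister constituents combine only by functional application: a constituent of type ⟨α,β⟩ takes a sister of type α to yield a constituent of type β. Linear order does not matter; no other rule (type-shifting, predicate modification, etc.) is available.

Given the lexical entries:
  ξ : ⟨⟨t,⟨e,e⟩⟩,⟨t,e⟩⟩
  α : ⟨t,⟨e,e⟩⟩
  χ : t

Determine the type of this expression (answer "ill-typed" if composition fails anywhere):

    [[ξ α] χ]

e

[ξ α] — ξ of type ⟨⟨t,⟨e,e⟩⟩,⟨t,e⟩⟩ combines with α of type ⟨t,⟨e,e⟩⟩: type ⟨t,e⟩.
[[ξ α] χ] — [ξ α] of type ⟨t,e⟩ combines with χ of type t: type e.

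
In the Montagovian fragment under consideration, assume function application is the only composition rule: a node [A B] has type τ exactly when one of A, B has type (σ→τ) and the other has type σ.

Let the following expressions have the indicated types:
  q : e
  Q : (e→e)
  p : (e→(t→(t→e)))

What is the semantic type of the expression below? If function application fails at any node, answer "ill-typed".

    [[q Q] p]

(t→(t→e))

[q Q]: Q is (e→e), q is e; result e.
[[q Q] p]: p is (e→(t→(t→e))), [q Q] is e; result (t→(t→e)).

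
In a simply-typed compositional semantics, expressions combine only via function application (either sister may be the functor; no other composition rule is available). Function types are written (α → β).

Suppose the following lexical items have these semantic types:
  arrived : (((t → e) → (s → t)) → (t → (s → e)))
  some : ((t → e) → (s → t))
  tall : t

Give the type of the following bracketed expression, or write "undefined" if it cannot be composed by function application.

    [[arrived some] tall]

(s → e)

At [arrived some], arrived : (((t → e) → (s → t)) → (t → (s → e))) takes some : ((t → e) → (s → t)), giving (t → (s → e)).
At [[arrived some] tall], [arrived some] : (t → (s → e)) takes tall : t, giving (s → e).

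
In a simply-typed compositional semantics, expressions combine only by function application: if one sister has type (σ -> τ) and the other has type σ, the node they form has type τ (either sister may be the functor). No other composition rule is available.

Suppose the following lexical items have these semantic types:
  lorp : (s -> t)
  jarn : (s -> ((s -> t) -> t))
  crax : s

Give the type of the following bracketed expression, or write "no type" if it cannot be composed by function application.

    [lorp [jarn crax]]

At [jarn crax], jarn : (s -> ((s -> t) -> t)) takes crax : s, giving ((s -> t) -> t).
At [lorp [jarn crax]], [jarn crax] : ((s -> t) -> t) takes lorp : (s -> t), giving t.

t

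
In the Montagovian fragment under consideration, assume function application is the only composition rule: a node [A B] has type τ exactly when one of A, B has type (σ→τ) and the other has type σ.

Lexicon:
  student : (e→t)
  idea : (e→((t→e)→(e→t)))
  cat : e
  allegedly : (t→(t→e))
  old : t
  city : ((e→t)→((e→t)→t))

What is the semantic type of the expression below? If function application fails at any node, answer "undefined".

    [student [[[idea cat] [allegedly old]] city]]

At [idea cat], idea : (e→((t→e)→(e→t))) takes cat : e, giving ((t→e)→(e→t)).
At [allegedly old], allegedly : (t→(t→e)) takes old : t, giving (t→e).
At [[idea cat] [allegedly old]], [idea cat] : ((t→e)→(e→t)) takes [allegedly old] : (t→e), giving (e→t).
At [[[idea cat] [allegedly old]] city], city : ((e→t)→((e→t)→t)) takes [[idea cat] [allegedly old]] : (e→t), giving ((e→t)→t).
At [student [[[idea cat] [allegedly old]] city]], [[[idea cat] [allegedly old]] city] : ((e→t)→t) takes student : (e→t), giving t.

t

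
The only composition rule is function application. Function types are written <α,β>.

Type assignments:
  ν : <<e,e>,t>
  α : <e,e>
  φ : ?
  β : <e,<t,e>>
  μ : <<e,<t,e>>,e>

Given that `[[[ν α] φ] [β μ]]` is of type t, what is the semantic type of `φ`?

<t,<e,t>>

[[[ν α] φ] [β μ]] is required to be t. [β μ] : e cannot yield t as functor, so [[ν α] φ] : <e,t>.
[[ν α] φ] is required to be <e,t>. [ν α] : t cannot yield <e,t> as functor, so φ : <t,<e,t>>.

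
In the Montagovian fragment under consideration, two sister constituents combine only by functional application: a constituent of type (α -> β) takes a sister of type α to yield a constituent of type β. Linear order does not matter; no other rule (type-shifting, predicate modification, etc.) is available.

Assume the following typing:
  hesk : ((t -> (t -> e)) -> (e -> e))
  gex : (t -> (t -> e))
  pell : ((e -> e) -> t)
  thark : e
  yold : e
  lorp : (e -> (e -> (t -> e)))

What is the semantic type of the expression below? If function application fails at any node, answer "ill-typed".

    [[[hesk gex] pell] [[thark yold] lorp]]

ill-typed

[hesk gex]: functor hesk : ((t -> (t -> e)) -> (e -> e)), argument gex : (t -> (t -> e)); result (e -> e).
[[hesk gex] pell]: functor pell : ((e -> e) -> t), argument [hesk gex] : (e -> e); result t.
At [thark yold]: neither e nor e can take the other as argument; the node is ill-typed.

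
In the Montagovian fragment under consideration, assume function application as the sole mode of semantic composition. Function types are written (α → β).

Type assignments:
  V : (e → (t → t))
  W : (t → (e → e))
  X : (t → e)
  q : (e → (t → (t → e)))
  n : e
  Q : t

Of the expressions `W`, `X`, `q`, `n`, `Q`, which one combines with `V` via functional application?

W : (t → (e → e)) — neither side's domain matches the other.
X : (t → e) — neither side's domain matches the other.
q : (e → (t → (t → e))) — neither side's domain matches the other.
n — combines: V : (e → (t → t)) takes n : e as argument, giving (t → t).
Q : t — neither side's domain matches the other.

n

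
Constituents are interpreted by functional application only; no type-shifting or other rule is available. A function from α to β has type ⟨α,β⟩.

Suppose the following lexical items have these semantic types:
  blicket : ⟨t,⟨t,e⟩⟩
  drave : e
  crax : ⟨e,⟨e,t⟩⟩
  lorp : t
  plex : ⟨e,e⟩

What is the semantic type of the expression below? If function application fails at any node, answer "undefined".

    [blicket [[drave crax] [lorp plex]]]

[drave crax]: crax is ⟨e,⟨e,t⟩⟩, drave is e; result ⟨e,t⟩.
[lorp plex]: t with ⟨e,e⟩ — neither is a function whose domain matches the other; composition fails here.

undefined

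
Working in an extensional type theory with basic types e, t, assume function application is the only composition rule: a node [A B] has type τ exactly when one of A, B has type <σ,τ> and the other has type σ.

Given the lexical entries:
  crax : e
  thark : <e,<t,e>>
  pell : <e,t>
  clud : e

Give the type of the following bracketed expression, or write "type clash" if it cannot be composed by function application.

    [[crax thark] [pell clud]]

[crax thark]: <e,<t,e>> applied to e yields <t,e>.
[pell clud]: <e,t> applied to e yields t.
[[crax thark] [pell clud]]: <t,e> applied to t yields e.

e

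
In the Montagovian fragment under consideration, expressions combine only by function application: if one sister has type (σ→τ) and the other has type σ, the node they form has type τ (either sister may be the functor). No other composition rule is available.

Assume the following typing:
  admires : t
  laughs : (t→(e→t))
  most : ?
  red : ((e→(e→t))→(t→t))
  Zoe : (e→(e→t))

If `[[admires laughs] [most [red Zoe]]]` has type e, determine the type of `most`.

[[admires laughs] [most [red Zoe]]] is required to be e. [admires laughs] : (e→t) cannot yield e as functor, so [most [red Zoe]] : ((e→t)→e).
[most [red Zoe]] is required to be ((e→t)→e). [red Zoe] : (t→t) cannot yield ((e→t)→e) as functor, so most : ((t→t)→((e→t)→e)).

((t→t)→((e→t)→e))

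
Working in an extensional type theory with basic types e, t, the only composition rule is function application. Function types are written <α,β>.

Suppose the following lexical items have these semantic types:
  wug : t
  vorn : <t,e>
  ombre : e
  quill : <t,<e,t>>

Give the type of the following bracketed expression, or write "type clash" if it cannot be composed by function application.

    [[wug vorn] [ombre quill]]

[wug vorn]: <t,e> applied to t yields e.
[ombre quill]: e with <t,<e,t>> — neither is a function whose domain matches the other; composition fails here.

type clash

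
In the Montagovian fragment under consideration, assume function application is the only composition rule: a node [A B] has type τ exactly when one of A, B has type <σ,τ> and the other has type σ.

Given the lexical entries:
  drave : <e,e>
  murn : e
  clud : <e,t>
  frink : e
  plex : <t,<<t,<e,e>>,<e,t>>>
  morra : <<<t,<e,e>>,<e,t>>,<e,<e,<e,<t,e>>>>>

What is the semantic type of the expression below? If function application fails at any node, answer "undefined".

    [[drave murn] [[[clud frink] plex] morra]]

[drave murn]: drave is <e,e>, murn is e; result e.
[clud frink]: clud is <e,t>, frink is e; result t.
[[clud frink] plex]: plex is <t,<<t,<e,e>>,<e,t>>>, [clud frink] is t; result <<t,<e,e>>,<e,t>>.
[[[clud frink] plex] morra]: morra is <<<t,<e,e>>,<e,t>>,<e,<e,<e,<t,e>>>>>, [[clud frink] plex] is <<t,<e,e>>,<e,t>>; result <e,<e,<e,<t,e>>>>.
[[drave murn] [[[clud frink] plex] morra]]: [[[clud frink] plex] morra] is <e,<e,<e,<t,e>>>>, [drave murn] is e; result <e,<e,<t,e>>>.

<e,<e,<t,e>>>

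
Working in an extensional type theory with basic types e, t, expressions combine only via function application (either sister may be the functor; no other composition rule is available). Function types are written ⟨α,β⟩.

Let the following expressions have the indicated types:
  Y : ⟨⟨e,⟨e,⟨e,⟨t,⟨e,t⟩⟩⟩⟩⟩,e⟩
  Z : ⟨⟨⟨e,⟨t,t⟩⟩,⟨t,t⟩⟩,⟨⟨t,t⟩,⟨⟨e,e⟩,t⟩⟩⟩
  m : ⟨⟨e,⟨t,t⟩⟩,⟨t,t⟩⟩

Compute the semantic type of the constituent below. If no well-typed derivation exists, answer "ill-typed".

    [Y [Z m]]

ill-typed

[Z m]: ⟨⟨⟨e,⟨t,t⟩⟩,⟨t,t⟩⟩,⟨⟨t,t⟩,⟨⟨e,e⟩,t⟩⟩⟩ applied to ⟨⟨e,⟨t,t⟩⟩,⟨t,t⟩⟩ yields ⟨⟨t,t⟩,⟨⟨e,e⟩,t⟩⟩.
[Y [Z m]]: ⟨⟨e,⟨e,⟨e,⟨t,⟨e,t⟩⟩⟩⟩⟩,e⟩ and ⟨⟨t,t⟩,⟨⟨e,e⟩,t⟩⟩ cannot combine by function application — type clash.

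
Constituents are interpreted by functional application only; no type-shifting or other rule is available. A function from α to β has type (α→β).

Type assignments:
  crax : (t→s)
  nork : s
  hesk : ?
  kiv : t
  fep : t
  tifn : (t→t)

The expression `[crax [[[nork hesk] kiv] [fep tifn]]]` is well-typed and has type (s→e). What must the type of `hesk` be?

For [crax [[[nork hesk] kiv] [fep tifn]]] to have type (s→e) with crax of type (t→s), [[[nork hesk] kiv] [fep tifn]] must be the function: [[[nork hesk] kiv] [fep tifn]] : ((t→s)→(s→e)).
For [[[nork hesk] kiv] [fep tifn]] to have type ((t→s)→(s→e)) with [fep tifn] of type t, [[nork hesk] kiv] must be the function: [[nork hesk] kiv] : (t→((t→s)→(s→e))).
For [[nork hesk] kiv] to have type (t→((t→s)→(s→e))) with kiv of type t, [nork hesk] must be the function: [nork hesk] : (t→(t→((t→s)→(s→e)))).
For [nork hesk] to have type (t→(t→((t→s)→(s→e)))) with nork of type s, hesk must be the function: hesk : (s→(t→(t→((t→s)→(s→e))))).

(s→(t→(t→((t→s)→(s→e)))))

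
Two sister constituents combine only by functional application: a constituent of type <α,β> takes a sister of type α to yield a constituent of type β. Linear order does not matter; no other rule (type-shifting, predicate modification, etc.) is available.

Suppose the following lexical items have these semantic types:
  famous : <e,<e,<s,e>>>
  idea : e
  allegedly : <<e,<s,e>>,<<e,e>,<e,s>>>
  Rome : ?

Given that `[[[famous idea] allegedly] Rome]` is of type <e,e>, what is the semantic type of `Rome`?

<<<e,e>,<e,s>>,<e,e>>

[[[famous idea] allegedly] Rome] is required to be <e,e>. [[famous idea] allegedly] : <<e,e>,<e,s>> cannot yield <e,e> as functor, so Rome : <<<e,e>,<e,s>>,<e,e>>.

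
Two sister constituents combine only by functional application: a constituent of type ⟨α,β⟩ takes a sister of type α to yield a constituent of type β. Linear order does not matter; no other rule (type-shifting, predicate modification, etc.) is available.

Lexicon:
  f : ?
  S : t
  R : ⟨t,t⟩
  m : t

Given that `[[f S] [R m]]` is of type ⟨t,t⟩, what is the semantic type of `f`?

⟨t,⟨t,⟨t,t⟩⟩⟩

For [[f S] [R m]] to have type ⟨t,t⟩ with [R m] of type t, [f S] must be the function: [f S] : ⟨t,⟨t,t⟩⟩.
For [f S] to have type ⟨t,⟨t,t⟩⟩ with S of type t, f must be the function: f : ⟨t,⟨t,⟨t,t⟩⟩⟩.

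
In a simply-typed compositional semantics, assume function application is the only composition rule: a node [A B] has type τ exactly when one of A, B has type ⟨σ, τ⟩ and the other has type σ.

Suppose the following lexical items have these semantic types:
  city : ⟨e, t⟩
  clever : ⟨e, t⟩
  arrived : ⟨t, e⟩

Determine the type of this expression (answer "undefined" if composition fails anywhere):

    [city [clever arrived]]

undefined

[clever arrived]: ⟨e, t⟩ with ⟨t, e⟩ — neither is a function whose domain matches the other; composition fails here.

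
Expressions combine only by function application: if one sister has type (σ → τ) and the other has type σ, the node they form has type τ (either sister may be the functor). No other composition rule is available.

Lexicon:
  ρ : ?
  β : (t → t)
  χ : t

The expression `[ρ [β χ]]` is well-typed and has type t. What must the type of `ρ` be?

At [ρ [β χ]] (required: t): [β χ] is t, which is not a function with range t; hence ρ is the functor — type (t → t).

(t → t)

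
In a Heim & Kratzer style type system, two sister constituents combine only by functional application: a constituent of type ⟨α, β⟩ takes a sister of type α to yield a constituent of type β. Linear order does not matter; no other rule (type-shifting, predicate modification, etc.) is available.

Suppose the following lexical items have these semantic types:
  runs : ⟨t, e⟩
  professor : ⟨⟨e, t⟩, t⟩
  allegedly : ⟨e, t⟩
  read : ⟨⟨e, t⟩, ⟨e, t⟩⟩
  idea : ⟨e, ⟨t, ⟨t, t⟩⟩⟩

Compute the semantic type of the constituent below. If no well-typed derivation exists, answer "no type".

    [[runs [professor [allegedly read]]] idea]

⟨t, ⟨t, t⟩⟩

[allegedly read]: functor read : ⟨⟨e, t⟩, ⟨e, t⟩⟩, argument allegedly : ⟨e, t⟩; result ⟨e, t⟩.
[professor [allegedly read]]: functor professor : ⟨⟨e, t⟩, t⟩, argument [allegedly read] : ⟨e, t⟩; result t.
[runs [professor [allegedly read]]]: functor runs : ⟨t, e⟩, argument [professor [allegedly read]] : t; result e.
[[runs [professor [allegedly read]]] idea]: functor idea : ⟨e, ⟨t, ⟨t, t⟩⟩⟩, argument [runs [professor [allegedly read]]] : e; result ⟨t, ⟨t, t⟩⟩.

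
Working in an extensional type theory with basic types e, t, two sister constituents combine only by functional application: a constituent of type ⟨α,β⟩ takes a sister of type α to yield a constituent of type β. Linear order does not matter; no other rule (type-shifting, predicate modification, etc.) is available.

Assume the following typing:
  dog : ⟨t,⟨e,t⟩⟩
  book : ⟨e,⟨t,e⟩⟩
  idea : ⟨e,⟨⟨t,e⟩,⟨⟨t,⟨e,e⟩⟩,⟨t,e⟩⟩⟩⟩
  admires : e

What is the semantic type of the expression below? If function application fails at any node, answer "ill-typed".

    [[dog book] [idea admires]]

ill-typed

[dog book]: ⟨t,⟨e,t⟩⟩ with ⟨e,⟨t,e⟩⟩ — neither is a function whose domain matches the other; composition fails here.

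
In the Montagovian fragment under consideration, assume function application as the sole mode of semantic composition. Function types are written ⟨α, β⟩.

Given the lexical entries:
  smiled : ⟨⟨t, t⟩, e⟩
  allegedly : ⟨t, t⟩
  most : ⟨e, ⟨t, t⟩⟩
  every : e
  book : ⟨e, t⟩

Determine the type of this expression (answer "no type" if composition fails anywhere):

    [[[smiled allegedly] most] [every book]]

At [smiled allegedly], smiled : ⟨⟨t, t⟩, e⟩ takes allegedly : ⟨t, t⟩, giving e.
At [[smiled allegedly] most], most : ⟨e, ⟨t, t⟩⟩ takes [smiled allegedly] : e, giving ⟨t, t⟩.
At [every book], book : ⟨e, t⟩ takes every : e, giving t.
At [[[smiled allegedly] most] [every book]], [[smiled allegedly] most] : ⟨t, t⟩ takes [every book] : t, giving t.

t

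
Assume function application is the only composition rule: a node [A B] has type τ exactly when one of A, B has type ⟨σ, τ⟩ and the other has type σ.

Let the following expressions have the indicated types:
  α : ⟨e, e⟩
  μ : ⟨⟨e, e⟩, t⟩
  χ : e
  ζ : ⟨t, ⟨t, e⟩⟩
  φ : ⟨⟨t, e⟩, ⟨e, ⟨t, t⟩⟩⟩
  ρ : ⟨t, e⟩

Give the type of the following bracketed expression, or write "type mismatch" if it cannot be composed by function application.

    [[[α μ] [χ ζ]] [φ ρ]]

[α μ]: ⟨⟨e, e⟩, t⟩ applied to ⟨e, e⟩ yields t.
[χ ζ]: e and ⟨t, ⟨t, e⟩⟩ cannot combine by function application — type clash.

type mismatch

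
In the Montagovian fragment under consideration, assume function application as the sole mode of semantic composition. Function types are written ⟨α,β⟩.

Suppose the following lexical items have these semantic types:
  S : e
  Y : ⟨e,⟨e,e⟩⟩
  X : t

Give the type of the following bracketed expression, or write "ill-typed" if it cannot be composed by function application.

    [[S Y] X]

ill-typed

[S Y]: Y is ⟨e,⟨e,e⟩⟩, S is e; result ⟨e,e⟩.
[[S Y] X]: ⟨e,e⟩ and t cannot combine by function application — type clash.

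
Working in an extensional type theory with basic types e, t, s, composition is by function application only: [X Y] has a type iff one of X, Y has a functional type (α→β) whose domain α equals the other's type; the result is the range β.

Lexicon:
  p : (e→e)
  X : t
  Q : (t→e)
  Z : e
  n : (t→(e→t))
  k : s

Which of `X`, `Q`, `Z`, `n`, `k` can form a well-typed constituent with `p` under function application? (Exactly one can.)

X : t — neither side's domain matches the other.
Q : (t→e) — neither side's domain matches the other.
Z — combines: p : (e→e) takes Z : e as argument, giving e.
n : (t→(e→t)) — neither side's domain matches the other.
k : s — neither side's domain matches the other.

Z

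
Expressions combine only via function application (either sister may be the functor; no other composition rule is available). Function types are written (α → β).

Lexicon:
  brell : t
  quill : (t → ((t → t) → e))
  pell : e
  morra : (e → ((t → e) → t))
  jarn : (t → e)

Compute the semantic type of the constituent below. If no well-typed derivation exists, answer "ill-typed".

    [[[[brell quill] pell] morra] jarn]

ill-typed

[brell quill] — quill of type (t → ((t → t) → e)) combines with brell of type t: type ((t → t) → e).
[[brell quill] pell]: ((t → t) → e) with e — neither is a function whose domain matches the other; composition fails here.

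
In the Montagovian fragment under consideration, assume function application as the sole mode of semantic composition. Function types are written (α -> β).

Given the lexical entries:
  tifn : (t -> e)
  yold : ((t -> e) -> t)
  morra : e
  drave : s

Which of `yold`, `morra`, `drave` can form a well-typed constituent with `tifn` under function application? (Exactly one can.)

yold — combines: yold : ((t -> e) -> t) takes tifn : (t -> e) as argument, giving t.
morra : e — neither side's domain matches the other.
drave : s — neither side's domain matches the other.

yold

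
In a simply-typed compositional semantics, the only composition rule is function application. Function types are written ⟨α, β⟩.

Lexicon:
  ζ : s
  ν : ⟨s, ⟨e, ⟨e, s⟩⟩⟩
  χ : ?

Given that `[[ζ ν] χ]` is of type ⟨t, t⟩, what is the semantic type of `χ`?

At [[ζ ν] χ] (required: ⟨t, t⟩): [ζ ν] is ⟨e, ⟨e, s⟩⟩, which is not a function with range ⟨t, t⟩; hence χ is the functor — type ⟨⟨e, ⟨e, s⟩⟩, ⟨t, t⟩⟩.

⟨⟨e, ⟨e, s⟩⟩, ⟨t, t⟩⟩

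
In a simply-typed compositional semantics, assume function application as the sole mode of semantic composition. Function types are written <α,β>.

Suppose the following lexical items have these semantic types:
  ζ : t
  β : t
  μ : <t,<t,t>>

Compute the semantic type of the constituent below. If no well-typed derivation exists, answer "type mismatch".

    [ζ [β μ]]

[β μ]: <t,<t,t>> applied to t yields <t,t>.
[ζ [β μ]]: <t,t> applied to t yields t.

t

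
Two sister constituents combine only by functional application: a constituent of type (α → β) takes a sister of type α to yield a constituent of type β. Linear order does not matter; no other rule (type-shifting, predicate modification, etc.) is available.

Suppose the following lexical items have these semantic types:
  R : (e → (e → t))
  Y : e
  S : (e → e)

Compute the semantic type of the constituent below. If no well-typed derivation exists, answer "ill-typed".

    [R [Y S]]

(e → t)

[Y S]: (e → e) applied to e yields e.
[R [Y S]]: (e → (e → t)) applied to e yields (e → t).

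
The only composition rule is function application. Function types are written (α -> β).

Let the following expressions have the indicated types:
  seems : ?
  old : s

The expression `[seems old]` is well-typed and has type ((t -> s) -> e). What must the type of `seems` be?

[seems old] is required to be ((t -> s) -> e). old : s cannot yield ((t -> s) -> e) as functor, so seems : (s -> ((t -> s) -> e)).

(s -> ((t -> s) -> e))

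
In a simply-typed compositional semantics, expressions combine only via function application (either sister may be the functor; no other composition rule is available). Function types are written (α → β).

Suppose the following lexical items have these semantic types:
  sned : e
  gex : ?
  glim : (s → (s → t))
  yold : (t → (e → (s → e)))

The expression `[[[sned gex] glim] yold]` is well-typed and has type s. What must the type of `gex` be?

For [[[sned gex] glim] yold] to have type s with yold of type (t → (e → (s → e))), [[sned gex] glim] must be the function: [[sned gex] glim] : ((t → (e → (s → e))) → s).
For [[sned gex] glim] to have type ((t → (e → (s → e))) → s) with glim of type (s → (s → t)), [sned gex] must be the function: [sned gex] : ((s → (s → t)) → ((t → (e → (s → e))) → s)).
For [sned gex] to have type ((s → (s → t)) → ((t → (e → (s → e))) → s)) with sned of type e, gex must be the function: gex : (e → ((s → (s → t)) → ((t → (e → (s → e))) → s))).

(e → ((s → (s → t)) → ((t → (e → (s → e))) → s)))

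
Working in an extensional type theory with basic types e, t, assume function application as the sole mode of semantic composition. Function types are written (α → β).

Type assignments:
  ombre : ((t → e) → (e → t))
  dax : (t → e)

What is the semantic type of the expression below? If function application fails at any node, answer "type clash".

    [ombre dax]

At [ombre dax], ombre : ((t → e) → (e → t)) takes dax : (t → e), giving (e → t).

(e → t)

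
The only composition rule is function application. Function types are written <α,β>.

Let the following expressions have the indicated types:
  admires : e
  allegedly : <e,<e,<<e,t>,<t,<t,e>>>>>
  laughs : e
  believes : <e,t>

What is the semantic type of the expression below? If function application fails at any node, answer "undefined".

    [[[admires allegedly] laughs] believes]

[admires allegedly]: functor allegedly : <e,<e,<<e,t>,<t,<t,e>>>>>, argument admires : e; result <e,<<e,t>,<t,<t,e>>>>.
[[admires allegedly] laughs]: functor [admires allegedly] : <e,<<e,t>,<t,<t,e>>>>, argument laughs : e; result <<e,t>,<t,<t,e>>>.
[[[admires allegedly] laughs] believes]: functor [[admires allegedly] laughs] : <<e,t>,<t,<t,e>>>, argument believes : <e,t>; result <t,<t,e>>.

<t,<t,e>>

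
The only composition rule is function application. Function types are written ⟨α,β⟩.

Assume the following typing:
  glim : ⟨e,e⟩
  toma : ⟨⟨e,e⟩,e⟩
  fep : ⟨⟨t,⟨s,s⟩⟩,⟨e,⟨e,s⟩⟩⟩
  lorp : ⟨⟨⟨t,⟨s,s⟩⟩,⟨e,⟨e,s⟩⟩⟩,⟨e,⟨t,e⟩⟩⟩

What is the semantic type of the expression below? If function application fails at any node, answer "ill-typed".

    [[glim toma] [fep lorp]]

[glim toma]: toma is ⟨⟨e,e⟩,e⟩, glim is ⟨e,e⟩; result e.
[fep lorp]: lorp is ⟨⟨⟨t,⟨s,s⟩⟩,⟨e,⟨e,s⟩⟩⟩,⟨e,⟨t,e⟩⟩⟩, fep is ⟨⟨t,⟨s,s⟩⟩,⟨e,⟨e,s⟩⟩⟩; result ⟨e,⟨t,e⟩⟩.
[[glim toma] [fep lorp]]: [fep lorp] is ⟨e,⟨t,e⟩⟩, [glim toma] is e; result ⟨t,e⟩.

⟨t,e⟩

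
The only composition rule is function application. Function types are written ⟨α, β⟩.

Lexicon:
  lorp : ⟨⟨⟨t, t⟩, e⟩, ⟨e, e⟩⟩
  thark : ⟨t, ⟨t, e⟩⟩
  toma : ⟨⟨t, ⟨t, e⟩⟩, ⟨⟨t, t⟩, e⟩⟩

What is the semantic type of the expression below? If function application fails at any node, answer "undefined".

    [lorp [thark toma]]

⟨e, e⟩

[thark toma]: toma is ⟨⟨t, ⟨t, e⟩⟩, ⟨⟨t, t⟩, e⟩⟩, thark is ⟨t, ⟨t, e⟩⟩; result ⟨⟨t, t⟩, e⟩.
[lorp [thark toma]]: lorp is ⟨⟨⟨t, t⟩, e⟩, ⟨e, e⟩⟩, [thark toma] is ⟨⟨t, t⟩, e⟩; result ⟨e, e⟩.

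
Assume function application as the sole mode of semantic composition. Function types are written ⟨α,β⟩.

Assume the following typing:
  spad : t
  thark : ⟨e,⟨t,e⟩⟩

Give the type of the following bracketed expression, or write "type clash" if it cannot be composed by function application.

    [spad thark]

type clash

[spad thark]: t and ⟨e,⟨t,e⟩⟩ cannot combine by function application — type clash.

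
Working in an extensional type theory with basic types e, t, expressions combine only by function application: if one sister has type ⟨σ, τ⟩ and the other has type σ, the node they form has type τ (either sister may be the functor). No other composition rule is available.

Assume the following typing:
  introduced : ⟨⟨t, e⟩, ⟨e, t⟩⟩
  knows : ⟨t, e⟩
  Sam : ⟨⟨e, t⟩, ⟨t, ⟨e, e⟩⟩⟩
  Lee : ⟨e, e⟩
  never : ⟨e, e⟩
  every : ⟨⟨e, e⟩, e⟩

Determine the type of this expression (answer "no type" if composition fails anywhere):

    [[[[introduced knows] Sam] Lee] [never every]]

no type

[introduced knows] — introduced of type ⟨⟨t, e⟩, ⟨e, t⟩⟩ combines with knows of type ⟨t, e⟩: type ⟨e, t⟩.
[[introduced knows] Sam] — Sam of type ⟨⟨e, t⟩, ⟨t, ⟨e, e⟩⟩⟩ combines with [introduced knows] of type ⟨e, t⟩: type ⟨t, ⟨e, e⟩⟩.
[[[introduced knows] Sam] Lee]: ⟨t, ⟨e, e⟩⟩ with ⟨e, e⟩ — neither is a function whose domain matches the other; composition fails here.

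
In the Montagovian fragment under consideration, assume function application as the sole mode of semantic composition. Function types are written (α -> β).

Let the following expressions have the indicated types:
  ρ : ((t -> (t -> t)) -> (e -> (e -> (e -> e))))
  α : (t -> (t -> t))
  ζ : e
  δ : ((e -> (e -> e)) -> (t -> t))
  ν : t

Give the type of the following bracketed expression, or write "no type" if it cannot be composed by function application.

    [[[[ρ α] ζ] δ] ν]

[ρ α]: functor ρ : ((t -> (t -> t)) -> (e -> (e -> (e -> e)))), argument α : (t -> (t -> t)); result (e -> (e -> (e -> e))).
[[ρ α] ζ]: functor [ρ α] : (e -> (e -> (e -> e))), argument ζ : e; result (e -> (e -> e)).
[[[ρ α] ζ] δ]: functor δ : ((e -> (e -> e)) -> (t -> t)), argument [[ρ α] ζ] : (e -> (e -> e)); result (t -> t).
[[[[ρ α] ζ] δ] ν]: functor [[[ρ α] ζ] δ] : (t -> t), argument ν : t; result t.

t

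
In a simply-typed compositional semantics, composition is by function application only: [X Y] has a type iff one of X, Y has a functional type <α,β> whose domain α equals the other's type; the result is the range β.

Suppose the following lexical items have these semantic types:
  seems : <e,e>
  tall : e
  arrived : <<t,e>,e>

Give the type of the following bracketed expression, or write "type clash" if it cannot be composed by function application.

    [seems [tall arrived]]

type clash

At [tall arrived]: neither e nor <<t,e>,e> can take the other as argument; the node is ill-typed.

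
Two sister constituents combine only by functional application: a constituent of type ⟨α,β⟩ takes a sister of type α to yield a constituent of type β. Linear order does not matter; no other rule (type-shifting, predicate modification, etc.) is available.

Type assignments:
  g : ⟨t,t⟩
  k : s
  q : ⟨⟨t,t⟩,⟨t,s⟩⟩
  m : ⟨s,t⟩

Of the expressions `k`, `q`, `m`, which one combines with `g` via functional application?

q

k : s — no; g wants t, and k wants nothing (atomic).
q — combines: q : ⟨⟨t,t⟩,⟨t,s⟩⟩ takes g : ⟨t,t⟩ as argument, giving ⟨t,s⟩.
m : ⟨s,t⟩ — no; g wants t, and m wants s.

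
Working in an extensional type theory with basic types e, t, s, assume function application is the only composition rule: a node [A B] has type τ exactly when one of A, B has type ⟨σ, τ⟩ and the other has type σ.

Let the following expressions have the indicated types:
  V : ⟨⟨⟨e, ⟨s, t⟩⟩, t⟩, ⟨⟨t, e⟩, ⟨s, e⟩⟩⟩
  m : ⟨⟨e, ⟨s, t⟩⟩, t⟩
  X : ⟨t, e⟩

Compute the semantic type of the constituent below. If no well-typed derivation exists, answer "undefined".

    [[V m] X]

⟨s, e⟩

[V m] — V of type ⟨⟨⟨e, ⟨s, t⟩⟩, t⟩, ⟨⟨t, e⟩, ⟨s, e⟩⟩⟩ combines with m of type ⟨⟨e, ⟨s, t⟩⟩, t⟩: type ⟨⟨t, e⟩, ⟨s, e⟩⟩.
[[V m] X] — [V m] of type ⟨⟨t, e⟩, ⟨s, e⟩⟩ combines with X of type ⟨t, e⟩: type ⟨s, e⟩.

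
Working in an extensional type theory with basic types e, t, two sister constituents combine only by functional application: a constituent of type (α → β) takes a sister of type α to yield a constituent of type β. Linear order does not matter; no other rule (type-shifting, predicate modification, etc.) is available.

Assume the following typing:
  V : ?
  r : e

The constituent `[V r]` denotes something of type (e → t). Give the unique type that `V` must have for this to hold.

(e → (e → t))

[V r] must have type (e → t). The sister r has type e; that is not a function onto (e → t), so V must be the functor, of type (e → (e → t)).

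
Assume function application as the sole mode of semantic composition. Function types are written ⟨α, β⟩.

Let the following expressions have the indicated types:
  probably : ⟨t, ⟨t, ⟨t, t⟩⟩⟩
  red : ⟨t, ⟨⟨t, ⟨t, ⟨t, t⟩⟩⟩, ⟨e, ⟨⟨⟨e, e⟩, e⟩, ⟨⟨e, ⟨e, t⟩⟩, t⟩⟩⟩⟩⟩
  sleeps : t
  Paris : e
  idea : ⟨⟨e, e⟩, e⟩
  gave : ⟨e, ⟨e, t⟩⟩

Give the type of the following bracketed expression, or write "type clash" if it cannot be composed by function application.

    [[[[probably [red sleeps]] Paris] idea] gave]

[red sleeps]: red is ⟨t, ⟨⟨t, ⟨t, ⟨t, t⟩⟩⟩, ⟨e, ⟨⟨⟨e, e⟩, e⟩, ⟨⟨e, ⟨e, t⟩⟩, t⟩⟩⟩⟩⟩, sleeps is t; result ⟨⟨t, ⟨t, ⟨t, t⟩⟩⟩, ⟨e, ⟨⟨⟨e, e⟩, e⟩, ⟨⟨e, ⟨e, t⟩⟩, t⟩⟩⟩⟩.
[probably [red sleeps]]: [red sleeps] is ⟨⟨t, ⟨t, ⟨t, t⟩⟩⟩, ⟨e, ⟨⟨⟨e, e⟩, e⟩, ⟨⟨e, ⟨e, t⟩⟩, t⟩⟩⟩⟩, probably is ⟨t, ⟨t, ⟨t, t⟩⟩⟩; result ⟨e, ⟨⟨⟨e, e⟩, e⟩, ⟨⟨e, ⟨e, t⟩⟩, t⟩⟩⟩.
[[probably [red sleeps]] Paris]: [probably [red sleeps]] is ⟨e, ⟨⟨⟨e, e⟩, e⟩, ⟨⟨e, ⟨e, t⟩⟩, t⟩⟩⟩, Paris is e; result ⟨⟨⟨e, e⟩, e⟩, ⟨⟨e, ⟨e, t⟩⟩, t⟩⟩.
[[[probably [red sleeps]] Paris] idea]: [[probably [red sleeps]] Paris] is ⟨⟨⟨e, e⟩, e⟩, ⟨⟨e, ⟨e, t⟩⟩, t⟩⟩, idea is ⟨⟨e, e⟩, e⟩; result ⟨⟨e, ⟨e, t⟩⟩, t⟩.
[[[[probably [red sleeps]] Paris] idea] gave]: [[[probably [red sleeps]] Paris] idea] is ⟨⟨e, ⟨e, t⟩⟩, t⟩, gave is ⟨e, ⟨e, t⟩⟩; result t.

t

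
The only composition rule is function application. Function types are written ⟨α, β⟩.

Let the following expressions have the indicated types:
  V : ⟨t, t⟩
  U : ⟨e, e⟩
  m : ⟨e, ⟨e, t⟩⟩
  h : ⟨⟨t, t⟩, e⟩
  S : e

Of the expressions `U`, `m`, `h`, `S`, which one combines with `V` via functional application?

h

U : ⟨e, e⟩ — does not combine with V.
m : ⟨e, ⟨e, t⟩⟩ — does not combine with V.
h — combines: h : ⟨⟨t, t⟩, e⟩ takes V : ⟨t, t⟩ as argument, giving e.
S : e — does not combine with V.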